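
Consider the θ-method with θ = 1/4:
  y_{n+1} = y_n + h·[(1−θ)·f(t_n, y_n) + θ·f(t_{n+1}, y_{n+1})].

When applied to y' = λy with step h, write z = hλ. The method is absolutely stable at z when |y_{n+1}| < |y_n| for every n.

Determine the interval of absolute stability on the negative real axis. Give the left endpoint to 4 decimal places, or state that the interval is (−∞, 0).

(-4.0000, 0).

Set f=λy, z=hλ:
  y_{n+1} = y_n + z·[3/4·y_n + 1/4·y_{n+1}] ⇒ (1 − 1/4z)y_{n+1} = (1 + 3/4z)y_n
  Hence R(z) = (1 + 3/4z)/(1 − 1/4z).

Need |R(x)|<1, x<0.
x=-1.26: |R|=0.0418
R=−1: 1+3/4x = −1+1/4x ⇒ -1/2x=2 ⇒ x=2/(-1/2)=-4.0000
Confirm numerically:
  x=-3.419: |R|=0.84338 <1
  x=-3.131: |R|=0.75628 <1
  x=-2.427: |R|=0.51050 <1
  x=-1.710: |R|=0.19790 <1
  x=-4.132: |R|=1.03246 >1
  x=-4.041: |R|=1.01020 >1
Interval (-4.0000, 0).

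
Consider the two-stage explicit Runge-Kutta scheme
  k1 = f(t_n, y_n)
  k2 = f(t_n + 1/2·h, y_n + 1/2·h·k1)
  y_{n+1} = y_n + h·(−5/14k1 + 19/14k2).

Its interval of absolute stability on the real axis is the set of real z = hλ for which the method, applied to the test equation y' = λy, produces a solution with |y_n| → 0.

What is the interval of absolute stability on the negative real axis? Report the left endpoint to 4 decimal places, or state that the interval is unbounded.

Test eqn y'=λy, z=hλ:
  k1=λy_n ⇒ h·k1=z·y_n;  k2=λ(1+1/2z)y_n ⇒ h·k2=z(1+1/2z)y_n
  y_{n+1}/y_n = 1 − 5/14z + 19/14z(1+1/2z) = 1 + z + 19/28z²
  so R(z) = 1 + z + 19/28z².

Solve |R(x)|<1 on ℝ⁻.
x=-0.58: |R|=0.6483
R=1: x+19/28x²=0 ⇒ x=−28/19=-1.4737; min R=1−1/(4·19/28)=0.6316>−1
Confirm numerically:
  x=-1.295: |R|=0.84298 <1
  x=-0.969: |R|=0.66815 <1
  x=-0.766: |R|=0.63216 <1
  x=-1.871: |R|=1.50443 >1
  x=-1.693: |R|=1.25195 >1
  x=-1.541: |R|=1.07039 >1
Interval (-1.4737, 0).

z∈(-1.4737,0).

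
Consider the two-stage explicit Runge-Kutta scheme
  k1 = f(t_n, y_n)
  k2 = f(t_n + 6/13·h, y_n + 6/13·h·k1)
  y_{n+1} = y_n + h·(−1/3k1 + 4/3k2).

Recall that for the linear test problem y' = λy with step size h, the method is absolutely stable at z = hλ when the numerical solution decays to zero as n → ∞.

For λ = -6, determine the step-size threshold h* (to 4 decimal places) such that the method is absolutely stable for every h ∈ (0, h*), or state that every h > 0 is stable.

Set f=λy, z=hλ:
  k1=λy_n ⇒ h·k1=z·y_n;  k2=λ(1+6/13z)y_n ⇒ h·k2=z(1+6/13z)y_n
  y_{n+1}/y_n = 1 − 1/3z + 4/3z(1+6/13z) = 1 + z + 8/13z²
  so R(z) = 1 + z + 8/13z².

Solve |R(x)|<1 on ℝ⁻.
x=-0.35: |R|=0.7254
R=1: x+8/13x²=0 ⇒ x=−13/8=-1.6250; min R=1−1/(4·8/13)=0.5938>−1
Confirm numerically:
  x=-1.304: |R|=0.74241 <1
  x=-0.924: |R|=0.60140 <1
  x=-0.910: |R|=0.59960 <1
  x=-0.748: |R|=0.59631 <1
  x=-1.993: |R|=1.45134 >1
  x=-1.916: |R|=1.34311 >1
  x=-1.713: |R|=1.09277 >1
So |R|<1 on (-1.6250, 0).

(-1.6250,0); λ=-6 ⇒ h* = (13/8)/6 = 0.2708.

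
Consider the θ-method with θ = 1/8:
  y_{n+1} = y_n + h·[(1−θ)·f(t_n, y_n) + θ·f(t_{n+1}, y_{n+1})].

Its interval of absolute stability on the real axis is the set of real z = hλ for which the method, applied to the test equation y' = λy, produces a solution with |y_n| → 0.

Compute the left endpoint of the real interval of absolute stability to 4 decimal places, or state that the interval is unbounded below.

z* = -2.6667.

On y'=λy, z=hλ:
  y_{n+1} = y_n + z·[7/8·y_n + 1/8·y_{n+1}] ⇒ (1 − 1/8z)y_{n+1} = (1 + 7/8z)y_n
  Hence R(z) = (1 + 7/8z)/(1 − 1/8z).

Need |R(x)|<1, x<0.
x=-1.5: |R|=0.2632
R=−1: 1+7/8x = −1+1/8x ⇒ -3/4x=2 ⇒ x=2/(-3/4)=-2.6667
Confirm numerically:
  x=-2.082: |R|=0.65205 <1
  x=-1.463: |R|=0.23682 <1
  x=-1.354: |R|=0.15801 <1
  x=-3.224: |R|=1.29793 >1
  x=-3.222: |R|=1.29692 >1
  x=-3.198: |R|=1.28469 >1
Interval (-2.6667, 0).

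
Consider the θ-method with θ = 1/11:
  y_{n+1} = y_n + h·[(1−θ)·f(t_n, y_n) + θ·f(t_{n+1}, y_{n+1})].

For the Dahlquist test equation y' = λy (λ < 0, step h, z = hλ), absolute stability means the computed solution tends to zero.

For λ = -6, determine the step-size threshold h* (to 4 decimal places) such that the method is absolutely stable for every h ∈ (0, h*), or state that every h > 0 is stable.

(-2.4444,0); λ=-6 ⇒ h* = (22/9)/6 = 0.4074.

With y'=λy (z=hλ):
  y_{n+1} = y_n + z·[10/11·y_n + 1/11·y_{n+1}] ⇒ (1 − 1/11z)y_{n+1} = (1 + 10/11z)y_n
  R(z) = (1 + 10/11z)/(1 − 1/11z).

Solve |R(x)|<1 on ℝ⁻.
x=-1.5: |R|=0.3200
R=−1: 1+10/11x = −1+1/11x ⇒ -9/11x=2 ⇒ x=2/(-9/11)=-2.4444
Confirm numerically:
  x=-2.408: |R|=0.97554 <1
  x=-2.036: |R|=0.71801 <1
  x=-1.820: |R|=0.56162 <1
  x=-1.672: |R|=0.45139 <1
  x=-2.983: |R|=1.34664 >1
  x=-2.812: |R|=1.23950 >1
  x=-2.616: |R|=1.11340 >1
Interval (-2.4444, 0).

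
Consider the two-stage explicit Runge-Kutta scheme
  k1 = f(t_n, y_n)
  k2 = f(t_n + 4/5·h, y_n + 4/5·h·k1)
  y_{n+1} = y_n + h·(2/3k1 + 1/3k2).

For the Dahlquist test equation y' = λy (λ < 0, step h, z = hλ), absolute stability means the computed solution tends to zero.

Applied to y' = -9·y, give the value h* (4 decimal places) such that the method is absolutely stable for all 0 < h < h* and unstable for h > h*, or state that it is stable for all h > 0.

(-3.7500,0); λ=-9 ⇒ h* = (15/4)/9 = 0.4167.

With y'=λy (z=hλ):
  k1=λy_n ⇒ h·k1=z·y_n;  k2=λ(1+4/5z)y_n ⇒ h·k2=z(1+4/5z)y_n
  y_{n+1}/y_n = 1 + 2/3z + 1/3z(1+4/5z) = 1 + z + 4/15z²
  Hence R(z) = 1 + z + 4/15z².

Boundary: |R(x)|=1, x<0.
x=-1.75: |R|=0.0667
R=1: x+4/15x²=0 ⇒ x=−15/4=-3.7500; min R=1−1/(4·4/15)=0.0625>−1
Confirm numerically:
  x=-3.722: |R|=0.97221 <1
  x=-3.330: |R|=0.62704 <1
  x=-3.058: |R|=0.43570 <1
  x=-2.675: |R|=0.23317 <1
  x=-4.278: |R|=1.60234 >1
  x=-4.267: |R|=1.58828 >1
Interval (-3.7500, 0).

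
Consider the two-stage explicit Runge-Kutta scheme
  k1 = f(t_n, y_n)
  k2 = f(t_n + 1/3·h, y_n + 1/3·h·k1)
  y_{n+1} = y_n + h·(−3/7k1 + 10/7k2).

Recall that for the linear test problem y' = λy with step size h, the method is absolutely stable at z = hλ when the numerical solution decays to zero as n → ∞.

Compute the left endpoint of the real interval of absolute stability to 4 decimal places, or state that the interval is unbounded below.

left endpoint -2.1000.

Set f=λy, z=hλ:
  k1=λy_n ⇒ h·k1=z·y_n;  k2=λ(1+1/3z)y_n ⇒ h·k2=z(1+1/3z)y_n
  y_{n+1}/y_n = 1 − 3/7z + 10/7z(1+1/3z) = 1 + z + 10/21z²
  R(z) = 1 + z + 10/21z².

Need |R(x)|<1, x<0.
x=-0.66: |R|=0.5474
R=1: x+10/21x²=0 ⇒ x=−21/10=-2.1000; min R=1−1/(4·10/21)=0.4750>−1
Confirm numerically:
  x=-1.793: |R|=0.73788 <1
  x=-1.599: |R|=0.61852 <1
  x=-1.285: |R|=0.50130 <1
  x=-2.695: |R|=1.76358 >1
  x=-2.638: |R|=1.67583 >1
  x=-2.444: |R|=1.40035 >1
Stable set (-2.1000, 0).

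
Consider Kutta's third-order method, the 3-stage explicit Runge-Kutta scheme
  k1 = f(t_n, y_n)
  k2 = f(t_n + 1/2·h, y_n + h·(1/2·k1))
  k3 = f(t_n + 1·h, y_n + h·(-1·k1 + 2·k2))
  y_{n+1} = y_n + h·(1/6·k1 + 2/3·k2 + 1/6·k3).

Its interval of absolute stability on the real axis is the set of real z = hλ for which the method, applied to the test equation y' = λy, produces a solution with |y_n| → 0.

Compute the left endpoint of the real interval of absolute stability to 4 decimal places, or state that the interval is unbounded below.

left endpoint -2.5127.

Test eqn y'=λy, z=hλ:
  order 3, 3-stage ⇒ R(z)=1+z+z^2/2+z^3/6
  (e.g. R(-1)=0.33333, |R|=0.33333)

Solve |R(x)|<1 on ℝ⁻.
x=-1: |R|=0.3333
|R(-2.26)|=0.6301 |R(-2.22)|=0.5793 |R(-0.99)|=0.3383
Bisect:
  x_lo=-3.1953 |R|=2.5277  x_hi=-0.1132 |R|=0.8929
  mid=-1.65429 |R|=0.04050 →hi
  mid=-2.42481 |R|=0.86116 →hi
  mid=-2.81007 |R|=1.56012 →lo
  mid=-2.61744 |R|=1.18063 →lo
  mid=-2.52113 |R|=1.01384 →lo
  mid=-2.47297 |R|=0.93579 →hi
  mid=-2.49705 |R|=0.97438 →hi
  mid=-2.50909 |R|=0.99400 →hi
  ...
  [-2.51285,-2.51266] ⇒ x*=-2.5127
Interval (-2.5127, 0).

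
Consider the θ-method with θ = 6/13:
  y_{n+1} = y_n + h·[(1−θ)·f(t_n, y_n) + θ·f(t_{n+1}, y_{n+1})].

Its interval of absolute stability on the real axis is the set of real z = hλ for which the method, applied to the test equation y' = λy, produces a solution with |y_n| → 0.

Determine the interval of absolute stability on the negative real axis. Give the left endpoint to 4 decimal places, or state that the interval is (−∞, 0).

z∈(-26.0000,0).

With y'=λy (z=hλ):
  y_{n+1} = y_n + z·[7/13·y_n + 6/13·y_{n+1}] ⇒ (1 − 6/13z)y_{n+1} = (1 + 7/13z)y_n
  Hence R(z) = (1 + 7/13z)/(1 − 6/13z).

Boundary: |R(x)|=1, x<0.
x=-0.57: |R|=0.5487
R=−1: 1+7/13x = −1+6/13x ⇒ -1/13x=2 ⇒ x=2/(-1/13)=-26.0000
Confirm numerically:
  x=-25.913: |R|=0.99948 <1
  x=-24.932: |R|=0.99343 <1
  x=-24.022: |R|=0.98741 <1
  x=-23.230: |R|=0.98182 <1
  x=-26.216: |R|=1.00127 >1
  x=-26.104: |R|=1.00061 >1
Interval (-26.0000, 0).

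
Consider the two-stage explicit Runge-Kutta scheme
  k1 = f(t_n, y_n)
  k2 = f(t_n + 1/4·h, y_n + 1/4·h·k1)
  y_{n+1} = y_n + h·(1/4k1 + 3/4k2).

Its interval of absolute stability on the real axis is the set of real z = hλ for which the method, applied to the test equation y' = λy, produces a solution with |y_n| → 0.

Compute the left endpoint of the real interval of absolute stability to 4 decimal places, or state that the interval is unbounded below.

Set f=λy, z=hλ:
  k1=λy_n ⇒ h·k1=z·y_n;  k2=λ(1+1/4z)y_n ⇒ h·k2=z(1+1/4z)y_n
  y_{n+1}/y_n = 1 + 1/4z + 3/4z(1+1/4z) = 1 + z + 3/16z²
  R(z) = 1 + z + 3/16z².

Find x<0 with |R(x)|<1.
x=-0.91: |R|=0.2453
R=1: x+3/16x²=0 ⇒ x=−16/3=-5.3333; min R=1−1/(4·3/16)=-0.3333>−1
Confirm numerically:
  x=-3.666: |R|=0.14608 <1
  x=-3.306: |R|=0.25669 <1
  x=-3.133: |R|=0.29256 <1
  x=-2.994: |R|=0.31324 <1
  x=-5.581: |R|=1.25917 >1
  x=-5.493: |R|=1.16445 >1
So |R|<1 on (-5.3333, 0).

left endpoint -5.3333.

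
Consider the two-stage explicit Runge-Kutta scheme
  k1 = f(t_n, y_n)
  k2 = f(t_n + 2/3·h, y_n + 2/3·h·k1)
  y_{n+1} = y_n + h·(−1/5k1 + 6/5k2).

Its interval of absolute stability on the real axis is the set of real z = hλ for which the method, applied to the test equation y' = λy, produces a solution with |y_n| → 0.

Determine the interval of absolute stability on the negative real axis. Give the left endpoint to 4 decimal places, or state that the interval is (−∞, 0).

(-1.2500, 0).

Set f=λy, z=hλ:
  k1=λy_n ⇒ h·k1=z·y_n;  k2=λ(1+2/3z)y_n ⇒ h·k2=z(1+2/3z)y_n
  y_{n+1}/y_n = 1 − 1/5z + 6/5z(1+2/3z) = 1 + z + 4/5z²
  so R(z) = 1 + z + 4/5z².

Solve |R(x)|<1 on ℝ⁻.
x=-0.33: |R|=0.7571
R=1: x+4/5x²=0 ⇒ x=−5/4=-1.2500; min R=1−1/(4·4/5)=0.6875>−1
Confirm numerically:
  x=-1.017: |R|=0.81043 <1
  x=-0.701: |R|=0.69212 <1
  x=-0.582: |R|=0.68898 <1
  x=-0.545: |R|=0.69262 <1
  x=-1.474: |R|=1.26414 >1
  x=-1.462: |R|=1.24796 >1
Interval (-1.2500, 0).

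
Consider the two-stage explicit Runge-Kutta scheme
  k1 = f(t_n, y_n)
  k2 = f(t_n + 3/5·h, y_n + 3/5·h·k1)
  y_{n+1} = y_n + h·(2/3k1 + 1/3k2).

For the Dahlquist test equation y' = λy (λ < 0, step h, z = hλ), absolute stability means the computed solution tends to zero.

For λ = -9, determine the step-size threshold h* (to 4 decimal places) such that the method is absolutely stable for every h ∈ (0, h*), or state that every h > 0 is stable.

Set f=λy, z=hλ:
  k1=λy_n ⇒ h·k1=z·y_n;  k2=λ(1+3/5z)y_n ⇒ h·k2=z(1+3/5z)y_n
  y_{n+1}/y_n = 1 + 2/3z + 1/3z(1+3/5z) = 1 + z + 1/5z²
  R(z) = 1 + z + 1/5z².

Boundary: |R(x)|=1, x<0.
x=-0.41: |R|=0.6236
R=1: x+1/5x²=0 ⇒ x=−5=-5.0000; min R=1−1/(4·1/5)=-0.2500>−1
Confirm numerically:
  x=-3.942: |R|=0.16587 <1
  x=-3.305: |R|=0.12040 <1
  x=-2.657: |R|=0.24507 <1
  x=-2.565: |R|=0.24916 <1
  x=-5.436: |R|=1.47402 >1
  x=-5.212: |R|=1.22099 >1
So |R|<1 on (-5.0000, 0).

(-5.0000,0); λ=-9 ⇒ h* = (5)/9 = 0.5556.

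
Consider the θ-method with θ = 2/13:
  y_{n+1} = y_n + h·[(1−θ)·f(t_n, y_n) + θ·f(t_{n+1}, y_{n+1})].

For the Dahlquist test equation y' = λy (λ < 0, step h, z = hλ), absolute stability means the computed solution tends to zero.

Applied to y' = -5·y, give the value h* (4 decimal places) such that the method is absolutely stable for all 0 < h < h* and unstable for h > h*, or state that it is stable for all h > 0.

(-2.8889,0); λ=-5 ⇒ h* = (26/9)/5 = 0.5778.

On y'=λy, z=hλ:
  y_{n+1} = y_n + z·[11/13·y_n + 2/13·y_{n+1}] ⇒ (1 − 2/13z)y_{n+1} = (1 + 11/13z)y_n
  so R(z) = (1 + 11/13z)/(1 − 2/13z).

Find x<0 with |R(x)|<1.
x=-1.73: |R|=0.3663
R=−1: 1+11/13x = −1+2/13x ⇒ -9/13x=2 ⇒ x=2/(-9/13)=-2.8889
Confirm numerically:
  x=-2.388: |R|=0.74640 <1
  x=-2.198: |R|=0.64256 <1
  x=-2.007: |R|=0.53350 <1
  x=-3.251: |R|=1.16711 >1
  x=-3.115: |R|=1.10582 >1
  x=-2.915: |R|=1.01248 >1
Interval (-2.8889, 0).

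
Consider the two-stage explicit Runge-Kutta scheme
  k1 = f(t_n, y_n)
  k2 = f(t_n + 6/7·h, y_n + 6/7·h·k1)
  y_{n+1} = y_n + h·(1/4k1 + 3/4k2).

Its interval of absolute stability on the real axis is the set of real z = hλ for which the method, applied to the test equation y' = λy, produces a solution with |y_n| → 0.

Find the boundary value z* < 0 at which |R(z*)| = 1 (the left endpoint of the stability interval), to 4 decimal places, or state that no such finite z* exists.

With y'=λy (z=hλ):
  k1=λy_n ⇒ h·k1=z·y_n;  k2=λ(1+6/7z)y_n ⇒ h·k2=z(1+6/7z)y_n
  y_{n+1}/y_n = 1 + 1/4z + 3/4z(1+6/7z) = 1 + z + 9/14z²
  Hence R(z) = 1 + z + 9/14z².

Boundary: |R(x)|=1, x<0.
x=-1.42: |R|=0.8763
R=1: x+9/14x²=0 ⇒ x=−14/9=-1.5556; min R=1−1/(4·9/14)=0.6111>−1
Confirm numerically:
  x=-1.509: |R|=0.95484 <1
  x=-0.826: |R|=0.61261 <1
  x=-0.791: |R|=0.61122 <1
  x=-0.742: |R|=0.61193 <1
  x=-1.757: |R|=1.22753 >1
  x=-1.622: |R|=1.06928 >1
  x=-1.596: |R|=1.04150 >1
Interval (-1.5556, 0).

left endpoint -1.5556.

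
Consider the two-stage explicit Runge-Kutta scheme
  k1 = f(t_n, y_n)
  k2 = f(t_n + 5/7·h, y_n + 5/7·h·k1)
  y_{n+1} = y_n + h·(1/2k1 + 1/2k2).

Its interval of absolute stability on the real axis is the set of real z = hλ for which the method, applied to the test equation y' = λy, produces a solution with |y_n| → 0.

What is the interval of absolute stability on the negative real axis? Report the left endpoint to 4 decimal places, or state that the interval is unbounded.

(-2.8000, 0).

Set f=λy, z=hλ:
  k1=λy_n ⇒ h·k1=z·y_n;  k2=λ(1+5/7z)y_n ⇒ h·k2=z(1+5/7z)y_n
  y_{n+1}/y_n = 1 + 1/2z + 1/2z(1+5/7z) = 1 + z + 5/14z²
  R(z) = 1 + z + 5/14z².

Need |R(x)|<1, x<0.
x=-1.67: |R|=0.3260
R=1: x+5/14x²=0 ⇒ x=−14/5=-2.8000; min R=1−1/(4·5/14)=0.3000>−1
Confirm numerically:
  x=-2.748: |R|=0.94897 <1
  x=-1.968: |R|=0.41522 <1
  x=-1.373: |R|=0.30026 <1
  x=-1.164: |R|=0.31989 <1
  x=-3.251: |R|=1.52364 >1
  x=-2.914: |R|=1.11864 >1
Stable set (-2.8000, 0).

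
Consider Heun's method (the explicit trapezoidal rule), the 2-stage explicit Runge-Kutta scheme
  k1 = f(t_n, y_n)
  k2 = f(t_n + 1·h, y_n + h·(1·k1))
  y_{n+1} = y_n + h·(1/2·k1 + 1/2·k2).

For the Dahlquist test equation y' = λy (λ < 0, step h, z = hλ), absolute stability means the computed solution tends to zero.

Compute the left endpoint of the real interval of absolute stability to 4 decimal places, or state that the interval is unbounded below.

On y'=λy, z=hλ:
  order 2, 2-stage ⇒ R(z)=1+z+z^2/2
  (e.g. R(-0.68)=0.55120, |R|=0.55120)

Need |R(x)|<1, x<0.
x=-0.68: |R|=0.5512
|R(-0.89)|=0.5061 |R(-0.88)|=0.5072 |R(-0.84)|=0.5128
Bisect:
  x_lo=-2.5464 |R|=1.6957  x_hi=-0.1225 |R|=0.8850
  mid=-1.33448 |R|=0.55594 →hi
  mid=-1.94045 |R|=0.94222 →hi
  mid=-2.24343 |R|=1.27306 →lo
  mid=-2.09194 |R|=1.09617 →lo
  mid=-2.01620 |R|=1.01633 →lo
  mid=-1.97832 |R|=0.97856 →hi
  mid=-1.99726 |R|=0.99726 →hi
  ...
  [-2.00007,-1.99992] ⇒ x*=-2.0000
Interval (-2.0000, 0).

left endpoint -2.0000.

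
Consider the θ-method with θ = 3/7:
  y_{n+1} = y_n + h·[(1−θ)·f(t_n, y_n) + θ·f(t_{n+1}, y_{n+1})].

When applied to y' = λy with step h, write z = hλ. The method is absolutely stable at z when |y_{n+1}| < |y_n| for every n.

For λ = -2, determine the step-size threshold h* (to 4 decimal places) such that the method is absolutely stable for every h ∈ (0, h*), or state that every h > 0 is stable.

Set f=λy, z=hλ:
  y_{n+1} = y_n + z·[4/7·y_n + 3/7·y_{n+1}] ⇒ (1 − 3/7z)y_{n+1} = (1 + 4/7z)y_n
  R(z) = (1 + 4/7z)/(1 − 3/7z).

Find x<0 with |R(x)|<1.
x=-1.66: |R|=0.0301
R=−1: 1+4/7x = −1+3/7x ⇒ -1/7x=2 ⇒ x=2/(-1/7)=-14.0000
Confirm numerically:
  x=-9.750: |R|=0.88276 <1
  x=-9.333: |R|=0.86665 <1
  x=-8.115: |R|=0.81225 <1
  x=-5.701: |R|=0.65569 <1
  x=-14.218: |R|=1.00439 >1
  x=-14.087: |R|=1.00177 >1
Stable set (-14.0000, 0).

(-14.0000,0); λ=-2 ⇒ h* = (14)/2 = 7.0000.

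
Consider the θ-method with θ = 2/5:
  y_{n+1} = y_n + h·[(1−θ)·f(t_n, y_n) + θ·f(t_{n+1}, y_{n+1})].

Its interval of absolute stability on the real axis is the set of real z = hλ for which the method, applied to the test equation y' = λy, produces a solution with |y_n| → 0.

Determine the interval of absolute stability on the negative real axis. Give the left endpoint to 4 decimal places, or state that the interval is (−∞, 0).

z∈(-10.0000,0).

With y'=λy (z=hλ):
  y_{n+1} = y_n + z·[3/5·y_n + 2/5·y_{n+1}] ⇒ (1 − 2/5z)y_{n+1} = (1 + 3/5z)y_n
  so R(z) = (1 + 3/5z)/(1 − 2/5z).

Need |R(x)|<1, x<0.
x=-0.57: |R|=0.5358
R=−1: 1+3/5x = −1+2/5x ⇒ -1/5x=2 ⇒ x=2/(-1/5)=-10.0000
Confirm numerically:
  x=-9.914: |R|=0.99654 <1
  x=-6.941: |R|=0.83799 <1
  x=-6.550: |R|=0.80939 <1
  x=-5.140: |R|=0.68194 <1
  x=-10.537: |R|=1.02060 >1
  x=-10.435: |R|=1.01681 >1
  x=-10.125: |R|=1.00495 >1
Interval (-10.0000, 0).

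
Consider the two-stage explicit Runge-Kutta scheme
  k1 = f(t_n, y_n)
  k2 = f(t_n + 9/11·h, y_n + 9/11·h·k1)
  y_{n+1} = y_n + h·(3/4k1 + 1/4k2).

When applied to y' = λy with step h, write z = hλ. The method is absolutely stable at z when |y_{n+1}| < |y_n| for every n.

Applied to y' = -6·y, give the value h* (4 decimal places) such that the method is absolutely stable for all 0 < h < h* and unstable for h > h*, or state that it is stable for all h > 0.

(-4.8889,0); λ=-6 ⇒ h* = (44/9)/6 = 0.8148.

On y'=λy, z=hλ:
  k1=λy_n ⇒ h·k1=z·y_n;  k2=λ(1+9/11z)y_n ⇒ h·k2=z(1+9/11z)y_n
  y_{n+1}/y_n = 1 + 3/4z + 1/4z(1+9/11z) = 1 + z + 9/44z²
  ⇒ R(z) = 1 + z + 9/44z².

Find x<0 with |R(x)|<1.
x=-0.94: |R|=0.2407
R=1: x+9/44x²=0 ⇒ x=−44/9=-4.8889; min R=1−1/(4·9/44)=-0.2222>−1
Confirm numerically:
  x=-3.365: |R|=0.04889 <1
  x=-2.540: |R|=0.22035 <1
  x=-2.515: |R|=0.22120 <1
  x=-2.024: |R|=0.18606 <1
  x=-5.176: |R|=1.30397 >1
  x=-4.994: |R|=1.10737 >1
Interval (-4.8889, 0).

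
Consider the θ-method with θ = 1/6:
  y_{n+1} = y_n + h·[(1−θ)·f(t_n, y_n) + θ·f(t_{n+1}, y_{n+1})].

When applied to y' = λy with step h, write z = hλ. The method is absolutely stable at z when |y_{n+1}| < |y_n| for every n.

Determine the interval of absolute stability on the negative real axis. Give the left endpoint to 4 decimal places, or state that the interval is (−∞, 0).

Set f=λy, z=hλ:
  y_{n+1} = y_n + z·[5/6·y_n + 1/6·y_{n+1}] ⇒ (1 − 1/6z)y_{n+1} = (1 + 5/6z)y_n
  R(z) = (1 + 5/6z)/(1 − 1/6z).

Boundary: |R(x)|=1, x<0.
x=-1.76: |R|=0.3608
R=−1: 1+5/6x = −1+1/6x ⇒ -2/3x=2 ⇒ x=2/(-2/3)=-3.0000
Confirm numerically:
  x=-2.615: |R|=0.82124 <1
  x=-2.019: |R|=0.51066 <1
  x=-1.925: |R|=0.45741 <1
  x=-3.508: |R|=1.21371 >1
  x=-3.215: |R|=1.09333 >1
So |R|<1 on (-3.0000, 0).

(-3.0000, 0).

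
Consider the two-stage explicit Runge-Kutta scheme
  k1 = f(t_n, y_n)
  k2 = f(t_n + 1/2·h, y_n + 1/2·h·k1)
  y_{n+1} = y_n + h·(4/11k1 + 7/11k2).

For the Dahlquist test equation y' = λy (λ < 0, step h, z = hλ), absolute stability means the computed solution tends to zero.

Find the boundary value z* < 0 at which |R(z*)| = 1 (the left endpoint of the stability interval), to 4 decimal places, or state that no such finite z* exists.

Test eqn y'=λy, z=hλ:
  k1=λy_n ⇒ h·k1=z·y_n;  k2=λ(1+1/2z)y_n ⇒ h·k2=z(1+1/2z)y_n
  y_{n+1}/y_n = 1 + 4/11z + 7/11z(1+1/2z) = 1 + z + 7/22z²
  R(z) = 1 + z + 7/22z².

Boundary: |R(x)|=1, x<0.
x=-1.64: |R|=0.2158
R=1: x+7/22x²=0 ⇒ x=−22/7=-3.1429; min R=1−1/(4·7/22)=0.2143>−1
Confirm numerically:
  x=-2.908: |R|=0.78269 <1
  x=-2.198: |R|=0.33920 <1
  x=-1.716: |R|=0.22094 <1
  x=-3.693: |R|=1.64644 >1
  x=-3.174: |R|=1.03145 >1
Interval (-3.1429, 0).

z* = -3.1429.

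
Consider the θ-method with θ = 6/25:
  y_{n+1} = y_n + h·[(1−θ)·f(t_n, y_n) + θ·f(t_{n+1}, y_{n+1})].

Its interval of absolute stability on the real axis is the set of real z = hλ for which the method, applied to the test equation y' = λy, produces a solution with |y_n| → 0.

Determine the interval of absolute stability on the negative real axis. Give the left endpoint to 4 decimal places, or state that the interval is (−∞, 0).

Set f=λy, z=hλ:
  y_{n+1} = y_n + z·[19/25·y_n + 6/25·y_{n+1}] ⇒ (1 − 6/25z)y_{n+1} = (1 + 19/25z)y_n
  ⇒ R(z) = (1 + 19/25z)/(1 − 6/25z).

Boundary: |R(x)|=1, x<0.
x=-0.54: |R|=0.5220
R=−1: 1+19/25x = −1+6/25x ⇒ -13/25x=2 ⇒ x=2/(-13/25)=-3.8462
Confirm numerically:
  x=-3.799: |R|=0.98717 <1
  x=-2.680: |R|=0.63096 <1
  x=-2.631: |R|=0.61269 <1
  x=-4.380: |R|=1.13534 >1
  x=-4.329: |R|=1.12314 >1
  x=-4.254: |R|=1.10494 >1
Interval (-3.8462, 0).

(-3.8462, 0).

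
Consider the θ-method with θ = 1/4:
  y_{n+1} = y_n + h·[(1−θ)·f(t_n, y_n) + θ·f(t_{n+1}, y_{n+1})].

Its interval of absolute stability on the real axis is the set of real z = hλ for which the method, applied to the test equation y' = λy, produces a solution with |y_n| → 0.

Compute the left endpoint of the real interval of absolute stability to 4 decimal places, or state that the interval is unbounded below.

z* = -4.0000.

Test eqn y'=λy, z=hλ:
  y_{n+1} = y_n + z·[3/4·y_n + 1/4·y_{n+1}] ⇒ (1 − 1/4z)y_{n+1} = (1 + 3/4z)y_n
  ⇒ R(z) = (1 + 3/4z)/(1 − 1/4z).

Solve |R(x)|<1 on ℝ⁻.
x=-1.01: |R|=0.1936
R=−1: 1+3/4x = −1+1/4x ⇒ -1/2x=2 ⇒ x=2/(-1/2)=-4.0000
Confirm numerically:
  x=-3.015: |R|=0.71917 <1
  x=-2.587: |R|=0.57097 <1
  x=-2.508: |R|=0.54149 <1
  x=-2.420: |R|=0.50779 <1
  x=-4.408: |R|=1.09705 >1
  x=-4.305: |R|=1.07345 >1
  x=-4.158: |R|=1.03873 >1
Interval (-4.0000, 0).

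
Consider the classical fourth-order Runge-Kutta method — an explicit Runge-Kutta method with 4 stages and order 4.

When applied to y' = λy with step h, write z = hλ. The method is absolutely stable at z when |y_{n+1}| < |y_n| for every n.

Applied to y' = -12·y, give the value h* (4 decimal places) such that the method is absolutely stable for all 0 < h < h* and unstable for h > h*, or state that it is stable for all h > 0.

With y'=λy (z=hλ):
  order 4, 4-stage ⇒ R(z)=1+z+z^2/2+z^3/6+z^4/24
  (e.g. R(-1.36)=0.28810, |R|=0.28810)

Solve |R(x)|<1 on ℝ⁻.
x=-1.36: |R|=0.2881
|R(-2.96)|=1.2970 |R(-2.24)|=0.4446 |R(-2.21)|=0.4270
Bisect:
  x_lo=-3.2137 |R|=1.8628  x_hi=-0.0723 |R|=0.9303
  mid=-1.64298 |R|=0.27115 →hi
  mid=-2.42834 |R|=0.58235 →hi
  mid=-2.82102 |R|=1.05521 →lo
  mid=-2.62468 |R|=0.78364 →hi
  mid=-2.72285 |R|=0.90986 →hi
  mid=-2.77193 |R|=0.98005 →hi
  mid=-2.79648 |R|=1.01699 →lo
  mid=-2.78421 |R|=0.99836 →hi
  mid=-2.79034 |R|=1.00764 →lo
  mid=-2.78727 |R|=1.00299 →lo
  ...
  [-2.78536,-2.78516] ⇒ x*=-2.7853
So |R|<1 on (-2.7853, 0).

(-2.7853,0); λ=-12 ⇒ h* = 0.2321.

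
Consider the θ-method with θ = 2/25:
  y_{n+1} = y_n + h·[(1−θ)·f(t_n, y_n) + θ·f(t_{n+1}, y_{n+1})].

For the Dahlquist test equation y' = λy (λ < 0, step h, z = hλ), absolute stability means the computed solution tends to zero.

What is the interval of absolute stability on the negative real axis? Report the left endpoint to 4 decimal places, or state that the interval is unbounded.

(-2.3810, 0).

On y'=λy, z=hλ:
  y_{n+1} = y_n + z·[23/25·y_n + 2/25·y_{n+1}] ⇒ (1 − 2/25z)y_{n+1} = (1 + 23/25z)y_n
  R(z) = (1 + 23/25z)/(1 − 2/25z).

Boundary: |R(x)|=1, x<0.
x=-0.83: |R|=0.2217
R=−1: 1+23/25x = −1+2/25x ⇒ -21/25x=2 ⇒ x=2/(-21/25)=-2.3810
Confirm numerically:
  x=-2.114: |R|=0.80820 <1
  x=-1.605: |R|=0.42237 <1
  x=-1.447: |R|=0.29687 <1
  x=-1.218: |R|=0.10986 <1
  x=-2.781: |R|=1.27488 >1
  x=-2.620: |R|=1.16601 >1
  x=-2.552: |R|=1.11932 >1
Interval (-2.3810, 0).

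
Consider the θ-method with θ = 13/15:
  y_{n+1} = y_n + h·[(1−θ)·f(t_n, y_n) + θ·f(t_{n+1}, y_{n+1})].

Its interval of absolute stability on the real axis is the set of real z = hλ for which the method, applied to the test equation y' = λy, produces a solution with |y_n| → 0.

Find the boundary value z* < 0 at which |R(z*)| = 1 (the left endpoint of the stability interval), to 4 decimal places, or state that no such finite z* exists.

unbounded; (−∞, 0).

Set f=λy, z=hλ:
  y_{n+1} = y_n + z·[2/15·y_n + 13/15·y_{n+1}] ⇒ (1 − 13/15z)y_{n+1} = (1 + 2/15z)y_n
  so R(z) = (1 + 2/15z)/(1 − 13/15z).

Boundary: |R(x)|=1, x<0.
x=-0.49: |R|=0.6561
x=-2: |R|=0.2683
x=-10: |R|=0.0345
x=-100: |R|=0.1407
θ=13/15≥1/2 ⇒ |1+2/15x|<|1−13/15x| ∀x<0 ⇒ interval (−∞,0).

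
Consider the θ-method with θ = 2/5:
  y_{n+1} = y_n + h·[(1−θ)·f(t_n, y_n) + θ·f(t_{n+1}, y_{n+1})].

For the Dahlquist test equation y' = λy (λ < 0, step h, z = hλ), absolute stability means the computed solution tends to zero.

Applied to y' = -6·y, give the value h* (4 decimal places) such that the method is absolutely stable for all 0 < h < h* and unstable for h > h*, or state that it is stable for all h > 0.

(-10.0000,0); λ=-6 ⇒ h* = (10)/6 = 1.6667.

Test eqn y'=λy, z=hλ:
  y_{n+1} = y_n + z·[3/5·y_n + 2/5·y_{n+1}] ⇒ (1 − 2/5z)y_{n+1} = (1 + 3/5z)y_n
  so R(z) = (1 + 3/5z)/(1 − 2/5z).

Solve |R(x)|<1 on ℝ⁻.
x=-1.57: |R|=0.0356
R=−1: 1+3/5x = −1+2/5x ⇒ -1/5x=2 ⇒ x=2/(-1/5)=-10.0000
Confirm numerically:
  x=-9.921: |R|=0.99682 <1
  x=-7.735: |R|=0.88935 <1
  x=-4.919: |R|=0.65757 <1
  x=-10.590: |R|=1.02254 >1
  x=-10.506: |R|=1.01945 >1
  x=-10.198: |R|=1.00780 >1
Stable set (-10.0000, 0).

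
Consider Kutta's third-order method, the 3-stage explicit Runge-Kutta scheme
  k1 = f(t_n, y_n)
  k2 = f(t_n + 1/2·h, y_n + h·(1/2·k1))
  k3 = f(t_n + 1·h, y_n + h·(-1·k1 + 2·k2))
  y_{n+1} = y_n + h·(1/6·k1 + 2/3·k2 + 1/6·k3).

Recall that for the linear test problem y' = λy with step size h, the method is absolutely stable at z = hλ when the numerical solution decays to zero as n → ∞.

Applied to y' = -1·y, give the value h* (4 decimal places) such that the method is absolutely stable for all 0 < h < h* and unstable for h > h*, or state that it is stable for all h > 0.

Set f=λy, z=hλ:
  order 3, 3-stage ⇒ R(z)=1+z+z^2/2+z^3/6
  (e.g. R(-0.79)=0.43988, |R|=0.43988)

Find x<0 with |R(x)|<1.
x=-0.79: |R|=0.4399
|R(-2.86)|=1.6691 |R(-2.22)|=0.5793 |R(-2.08)|=0.4166
Bisect:
  x_lo=-3.4049 |R|=3.1872  x_hi=-0.1635 |R|=0.8491
  mid=-1.78421 |R|=0.13915 →hi
  mid=-2.59455 |R|=1.13965 →lo
  mid=-2.18938 |R|=0.54177 →hi
  mid=-2.39196 |R|=0.81215 →hi
  mid=-2.49325 |R|=0.96824 →hi
  mid=-2.54390 |R|=1.05196 →lo
  mid=-2.51858 |R|=1.00961 →lo
  ...
  [-2.51284,-2.51264] ⇒ x*=-2.5127
Interval (-2.5127, 0).

(-2.5127,0); λ=-1 ⇒ h* = 2.5127.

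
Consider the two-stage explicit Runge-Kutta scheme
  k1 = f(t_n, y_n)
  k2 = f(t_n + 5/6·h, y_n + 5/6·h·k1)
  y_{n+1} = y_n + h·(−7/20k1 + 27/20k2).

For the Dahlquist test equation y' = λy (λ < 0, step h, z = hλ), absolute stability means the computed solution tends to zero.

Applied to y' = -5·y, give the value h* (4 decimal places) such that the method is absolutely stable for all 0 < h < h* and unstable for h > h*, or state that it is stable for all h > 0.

(-0.8889,0); λ=-5 ⇒ h* = (8/9)/5 = 0.1778.

With y'=λy (z=hλ):
  k1=λy_n ⇒ h·k1=z·y_n;  k2=λ(1+5/6z)y_n ⇒ h·k2=z(1+5/6z)y_n
  y_{n+1}/y_n = 1 − 7/20z + 27/20z(1+5/6z) = 1 + z + 9/8z²
  so R(z) = 1 + z + 9/8z².

Need |R(x)|<1, x<0.
x=-1.36: |R|=1.7208
R=1: x+9/8x²=0 ⇒ x=−8/9=-0.8889; min R=1−1/(4·9/8)=0.7778>−1
Confirm numerically:
  x=-0.689: |R|=0.84506 <1
  x=-0.523: |R|=0.78472 <1
  x=-0.358: |R|=0.78618 <1
  x=-1.474: |R|=1.97026 >1
  x=-1.231: |R|=1.47378 >1
  x=-1.149: |R|=1.33623 >1
Interval (-0.8889, 0).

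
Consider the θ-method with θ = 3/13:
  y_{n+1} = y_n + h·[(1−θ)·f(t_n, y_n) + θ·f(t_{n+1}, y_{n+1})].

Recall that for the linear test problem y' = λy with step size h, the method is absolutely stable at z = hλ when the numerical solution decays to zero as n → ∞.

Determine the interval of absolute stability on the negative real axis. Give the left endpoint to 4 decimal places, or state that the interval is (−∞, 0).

On y'=λy, z=hλ:
  y_{n+1} = y_n + z·[10/13·y_n + 3/13·y_{n+1}] ⇒ (1 − 3/13z)y_{n+1} = (1 + 10/13z)y_n
  Hence R(z) = (1 + 10/13z)/(1 − 3/13z).

Solve |R(x)|<1 on ℝ⁻.
x=-0.57: |R|=0.4963
R=−1: 1+10/13x = −1+3/13x ⇒ -7/13x=2 ⇒ x=2/(-7/13)=-3.7143
Confirm numerically:
  x=-3.499: |R|=0.93586 <1
  x=-1.932: |R|=0.33624 <1
  x=-1.493: |R|=0.11042 <1
  x=-4.273: |R|=1.15148 >1
  x=-4.210: |R|=1.13539 >1
  x=-3.918: |R|=1.05761 >1
So |R|<1 on (-3.7143, 0).

z∈(-3.7143,0).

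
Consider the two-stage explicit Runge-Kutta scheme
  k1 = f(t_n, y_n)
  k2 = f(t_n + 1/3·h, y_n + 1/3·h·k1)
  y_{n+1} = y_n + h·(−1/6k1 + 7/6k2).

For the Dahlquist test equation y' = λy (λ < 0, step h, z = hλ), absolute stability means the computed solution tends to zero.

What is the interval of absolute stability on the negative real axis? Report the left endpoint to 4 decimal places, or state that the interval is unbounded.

z∈(-2.5714,0).

On y'=λy, z=hλ:
  k1=λy_n ⇒ h·k1=z·y_n;  k2=λ(1+1/3z)y_n ⇒ h·k2=z(1+1/3z)y_n
  y_{n+1}/y_n = 1 − 1/6z + 7/6z(1+1/3z) = 1 + z + 7/18z²
  Hence R(z) = 1 + z + 7/18z².

Find x<0 with |R(x)|<1.
x=-1.66: |R|=0.4116
R=1: x+7/18x²=0 ⇒ x=−18/7=-2.5714; min R=1−1/(4·7/18)=0.3571>−1
Confirm numerically:
  x=-2.195: |R|=0.67868 <1
  x=-1.973: |R|=0.54084 <1
  x=-1.457: |R|=0.36855 <1
  x=-3.153: |R|=1.71310 >1
  x=-3.134: |R|=1.68565 >1
  x=-2.647: |R|=1.07779 >1
Stable set (-2.5714, 0).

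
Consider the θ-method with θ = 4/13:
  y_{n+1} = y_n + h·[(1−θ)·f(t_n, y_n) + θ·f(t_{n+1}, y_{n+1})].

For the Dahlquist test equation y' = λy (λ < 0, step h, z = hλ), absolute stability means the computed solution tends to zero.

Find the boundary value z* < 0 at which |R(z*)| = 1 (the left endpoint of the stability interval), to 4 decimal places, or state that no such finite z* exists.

Set f=λy, z=hλ:
  y_{n+1} = y_n + z·[9/13·y_n + 4/13·y_{n+1}] ⇒ (1 − 4/13z)y_{n+1} = (1 + 9/13z)y_n
  ⇒ R(z) = (1 + 9/13z)/(1 − 4/13z).

Find x<0 with |R(x)|<1.
x=-1.69: |R|=0.1118
R=−1: 1+9/13x = −1+4/13x ⇒ -5/13x=2 ⇒ x=2/(-5/13)=-5.2000
Confirm numerically:
  x=-4.208: |R|=0.83374 <1
  x=-3.904: |R|=0.77355 <1
  x=-2.772: |R|=0.49601 <1
  x=-2.093: |R|=0.27311 <1
  x=-5.675: |R|=1.06653 >1
  x=-5.422: |R|=1.03200 >1
  x=-5.419: |R|=1.03158 >1
So |R|<1 on (-5.2000, 0).

left endpoint -5.2000.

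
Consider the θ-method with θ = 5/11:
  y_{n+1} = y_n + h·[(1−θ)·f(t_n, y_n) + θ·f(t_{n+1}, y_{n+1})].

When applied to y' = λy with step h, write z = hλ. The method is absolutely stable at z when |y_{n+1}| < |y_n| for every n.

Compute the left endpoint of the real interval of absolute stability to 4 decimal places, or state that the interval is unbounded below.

left endpoint -22.0000.

Test eqn y'=λy, z=hλ:
  y_{n+1} = y_n + z·[6/11·y_n + 5/11·y_{n+1}] ⇒ (1 − 5/11z)y_{n+1} = (1 + 6/11z)y_n
  ⇒ R(z) = (1 + 6/11z)/(1 − 5/11z).

Boundary: |R(x)|=1, x<0.
x=-1.3: |R|=0.1829
R=−1: 1+6/11x = −1+5/11x ⇒ -1/11x=2 ⇒ x=2/(-1/11)=-22.0000
Confirm numerically:
  x=-21.559: |R|=0.99629 <1
  x=-19.171: |R|=0.97352 <1
  x=-17.082: |R|=0.94899 <1
  x=-22.505: |R|=1.00409 >1
  x=-22.148: |R|=1.00122 >1
Interval (-22.0000, 0).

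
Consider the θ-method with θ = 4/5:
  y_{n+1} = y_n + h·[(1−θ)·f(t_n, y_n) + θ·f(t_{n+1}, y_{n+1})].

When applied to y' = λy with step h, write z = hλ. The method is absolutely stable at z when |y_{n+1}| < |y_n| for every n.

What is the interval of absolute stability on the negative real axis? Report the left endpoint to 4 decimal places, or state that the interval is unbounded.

On y'=λy, z=hλ:
  y_{n+1} = y_n + z·[1/5·y_n + 4/5·y_{n+1}] ⇒ (1 − 4/5z)y_{n+1} = (1 + 1/5z)y_n
  ⇒ R(z) = (1 + 1/5z)/(1 − 4/5z).

Find x<0 with |R(x)|<1.
x=-1.15: |R|=0.4010
x=-2: |R|=0.2308
x=-10: |R|=0.1111
x=-100: |R|=0.2346
θ=4/5≥1/2 ⇒ |1+1/5x|<|1−4/5x| ∀x<0 ⇒ unbounded interval.

unbounded; (−∞, 0).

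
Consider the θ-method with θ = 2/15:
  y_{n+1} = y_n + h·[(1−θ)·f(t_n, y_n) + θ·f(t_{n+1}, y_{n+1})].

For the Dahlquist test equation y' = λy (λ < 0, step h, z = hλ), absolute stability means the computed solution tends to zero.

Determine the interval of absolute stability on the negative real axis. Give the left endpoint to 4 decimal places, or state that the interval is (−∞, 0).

(-2.7273, 0).

On y'=λy, z=hλ:
  y_{n+1} = y_n + z·[13/15·y_n + 2/15·y_{n+1}] ⇒ (1 − 2/15z)y_{n+1} = (1 + 13/15z)y_n
  so R(z) = (1 + 13/15z)/(1 − 2/15z).

Boundary: |R(x)|=1, x<0.
x=-1.65: |R|=0.3525
R=−1: 1+13/15x = −1+2/15x ⇒ -11/15x=2 ⇒ x=2/(-11/15)=-2.7273
Confirm numerically:
  x=-2.281: |R|=0.74905 <1
  x=-1.735: |R|=0.40904 <1
  x=-1.269: |R|=0.08536 <1
  x=-2.867: |R|=1.07413 >1
  x=-2.756: |R|=1.01541 >1
So |R|<1 on (-2.7273, 0).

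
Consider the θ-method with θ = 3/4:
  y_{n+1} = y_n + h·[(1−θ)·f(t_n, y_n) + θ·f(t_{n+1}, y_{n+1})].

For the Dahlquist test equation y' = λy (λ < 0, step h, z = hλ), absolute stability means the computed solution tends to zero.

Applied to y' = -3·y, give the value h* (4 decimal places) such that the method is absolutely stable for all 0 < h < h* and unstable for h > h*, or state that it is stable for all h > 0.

(−∞, 0) — no finite endpoint. Any h>0 works for λ=-3.

With y'=λy (z=hλ):
  y_{n+1} = y_n + z·[1/4·y_n + 3/4·y_{n+1}] ⇒ (1 − 3/4z)y_{n+1} = (1 + 1/4z)y_n
  ⇒ R(z) = (1 + 1/4z)/(1 − 3/4z).

Need |R(x)|<1, x<0.
x=-0.77: |R|=0.5119
x=-2: |R|=0.2000
x=-10: |R|=0.1765
x=-100: |R|=0.3158
θ=3/4≥1/2 ⇒ |1+1/4x|<|1−3/4x| ∀x<0 ⇒ stable on all of ℝ⁻.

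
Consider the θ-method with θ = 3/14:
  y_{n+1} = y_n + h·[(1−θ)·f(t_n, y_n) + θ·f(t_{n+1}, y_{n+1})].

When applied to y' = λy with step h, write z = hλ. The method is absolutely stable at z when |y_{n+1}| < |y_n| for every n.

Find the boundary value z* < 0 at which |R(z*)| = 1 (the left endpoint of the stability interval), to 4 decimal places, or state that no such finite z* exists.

With y'=λy (z=hλ):
  y_{n+1} = y_n + z·[11/14·y_n + 3/14·y_{n+1}] ⇒ (1 − 3/14z)y_{n+1} = (1 + 11/14z)y_n
  Hence R(z) = (1 + 11/14z)/(1 − 3/14z).

Boundary: |R(x)|=1, x<0.
x=-0.67: |R|=0.4141
R=−1: 1+11/14x = −1+3/14x ⇒ -4/7x=2 ⇒ x=2/(-4/7)=-3.5000
Confirm numerically:
  x=-2.763: |R|=0.73547 <1
  x=-2.580: |R|=0.66145 <1
  x=-1.901: |R|=0.35076 <1
  x=-1.861: |R|=0.33044 <1
  x=-4.019: |R|=1.15934 >1
  x=-3.926: |R|=1.13221 >1
Interval (-3.5000, 0).

left endpoint -3.5000.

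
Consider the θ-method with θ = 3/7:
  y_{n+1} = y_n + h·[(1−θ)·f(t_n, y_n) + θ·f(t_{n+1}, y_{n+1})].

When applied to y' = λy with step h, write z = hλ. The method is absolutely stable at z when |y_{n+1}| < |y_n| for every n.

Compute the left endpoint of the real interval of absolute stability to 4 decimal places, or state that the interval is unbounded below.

z* = -14.0000.

Set f=λy, z=hλ:
  y_{n+1} = y_n + z·[4/7·y_n + 3/7·y_{n+1}] ⇒ (1 − 3/7z)y_{n+1} = (1 + 4/7z)y_n
  ⇒ R(z) = (1 + 4/7z)/(1 − 3/7z).

Find x<0 with |R(x)|<1.
x=-0.67: |R|=0.4795
R=−1: 1+4/7x = −1+3/7x ⇒ -1/7x=2 ⇒ x=2/(-1/7)=-14.0000
Confirm numerically:
  x=-11.633: |R|=0.94351 <1
  x=-10.489: |R|=0.90873 <1
  x=-7.551: |R|=0.78252 <1
  x=-14.480: |R|=1.00952 >1
  x=-14.434: |R|=1.00863 >1
Interval (-14.0000, 0).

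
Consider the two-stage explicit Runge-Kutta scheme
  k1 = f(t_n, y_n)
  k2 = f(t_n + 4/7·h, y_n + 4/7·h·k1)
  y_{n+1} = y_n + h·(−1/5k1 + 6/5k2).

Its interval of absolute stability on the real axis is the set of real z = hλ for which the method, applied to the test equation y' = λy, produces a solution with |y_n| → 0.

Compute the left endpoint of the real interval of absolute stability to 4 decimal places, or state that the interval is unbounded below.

z* = -1.4583.

On y'=λy, z=hλ:
  k1=λy_n ⇒ h·k1=z·y_n;  k2=λ(1+4/7z)y_n ⇒ h·k2=z(1+4/7z)y_n
  y_{n+1}/y_n = 1 − 1/5z + 6/5z(1+4/7z) = 1 + z + 24/35z²
  Hence R(z) = 1 + z + 24/35z².

Solve |R(x)|<1 on ℝ⁻.
x=-0.57: |R|=0.6528
R=1: x+24/35x²=0 ⇒ x=−35/24=-1.4583; min R=1−1/(4·24/35)=0.6354>−1
Confirm numerically:
  x=-1.403: |R|=0.94677 <1
  x=-1.182: |R|=0.77603 <1
  x=-0.607: |R|=0.64565 <1
  x=-1.759: |R|=1.36266 >1
  x=-1.609: |R|=1.16623 >1
So |R|<1 on (-1.4583, 0).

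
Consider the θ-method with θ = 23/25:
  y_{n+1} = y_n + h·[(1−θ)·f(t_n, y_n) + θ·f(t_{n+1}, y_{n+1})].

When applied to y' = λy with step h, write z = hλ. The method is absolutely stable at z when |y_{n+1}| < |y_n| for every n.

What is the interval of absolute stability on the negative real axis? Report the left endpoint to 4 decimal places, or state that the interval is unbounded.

On y'=λy, z=hλ:
  y_{n+1} = y_n + z·[2/25·y_n + 23/25·y_{n+1}] ⇒ (1 − 23/25z)y_{n+1} = (1 + 2/25z)y_n
  Hence R(z) = (1 + 2/25z)/(1 − 23/25z).

Need |R(x)|<1, x<0.
x=-0.73: |R|=0.5633
x=-2: |R|=0.2958
x=-10: |R|=0.0196
x=-100: |R|=0.0753
θ=23/25≥1/2 ⇒ |1+2/25x|<|1−23/25x| ∀x<0 ⇒ stable on all of ℝ⁻.

interval (−∞, 0).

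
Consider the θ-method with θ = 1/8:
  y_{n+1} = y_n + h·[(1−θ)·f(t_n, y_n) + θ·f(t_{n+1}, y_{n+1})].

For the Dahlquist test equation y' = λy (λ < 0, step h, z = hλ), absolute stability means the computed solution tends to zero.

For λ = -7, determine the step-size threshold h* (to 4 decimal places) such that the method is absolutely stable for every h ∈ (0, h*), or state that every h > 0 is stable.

(-2.6667,0); λ=-7 ⇒ h* = (8/3)/7 = 0.3810.

Test eqn y'=λy, z=hλ:
  y_{n+1} = y_n + z·[7/8·y_n + 1/8·y_{n+1}] ⇒ (1 − 1/8z)y_{n+1} = (1 + 7/8z)y_n
  R(z) = (1 + 7/8z)/(1 − 1/8z).

Find x<0 with |R(x)|<1.
x=-1.31: |R|=0.1257
R=−1: 1+7/8x = −1+1/8x ⇒ -3/4x=2 ⇒ x=2/(-3/4)=-2.6667
Confirm numerically:
  x=-2.460: |R|=0.88145 <1
  x=-1.901: |R|=0.53601 <1
  x=-1.759: |R|=0.44195 <1
  x=-3.228: |R|=1.29996 >1
  x=-2.866: |R|=1.11007 >1
  x=-2.698: |R|=1.01757 >1
Stable set (-2.6667, 0).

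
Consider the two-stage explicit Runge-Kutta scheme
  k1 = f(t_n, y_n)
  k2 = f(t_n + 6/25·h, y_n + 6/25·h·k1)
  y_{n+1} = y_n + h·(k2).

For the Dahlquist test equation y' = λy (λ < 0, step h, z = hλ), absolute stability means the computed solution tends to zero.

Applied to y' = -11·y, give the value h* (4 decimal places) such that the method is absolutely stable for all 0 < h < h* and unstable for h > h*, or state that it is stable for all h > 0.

(-4.1667,0); λ=-11 ⇒ h* = (25/6)/11 = 0.3788.

With y'=λy (z=hλ):
  k1=λy_n ⇒ h·k1=z·y_n;  k2=λ(1+6/25z)y_n ⇒ h·k2=z(1+6/25z)y_n
  y_{n+1}/y_n = 1 + z(1+6/25z) = 1 + z + 6/25z²
  Hence R(z) = 1 + z + 6/25z².

Boundary: |R(x)|=1, x<0.
x=-0.52: |R|=0.5449
R=1: x+6/25x²=0 ⇒ x=−25/6=-4.1667; min R=1−1/(4·6/25)=-0.0417>−1
Confirm numerically:
  x=-3.642: |R|=0.54140 <1
  x=-2.884: |R|=0.11219 <1
  x=-2.660: |R|=0.03814 <1
  x=-4.475: |R|=1.33115 >1
  x=-4.446: |R|=1.29806 >1
  x=-4.283: |R|=1.11958 >1
Interval (-4.1667, 0).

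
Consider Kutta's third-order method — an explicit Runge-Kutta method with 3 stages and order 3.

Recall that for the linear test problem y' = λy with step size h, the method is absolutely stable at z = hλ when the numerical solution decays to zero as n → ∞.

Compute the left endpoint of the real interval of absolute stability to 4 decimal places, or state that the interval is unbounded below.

On y'=λy, z=hλ:
  order 3, 3-stage ⇒ R(z)=1+z+z^2/2+z^3/6
  (e.g. R(-1.32)=0.16787, |R|=0.16787)

Solve |R(x)|<1 on ℝ⁻.
x=-1.32: |R|=0.1679
|R(-2.82)|=1.5814 |R(-2.66)|=1.2590 |R(-2.47)|=0.9311
Bisect:
  x_lo=-3.1975 |R|=2.5340  x_hi=-0.3824 |R|=0.6814
  mid=-1.78997 |R|=0.14381 →hi
  mid=-2.49373 |R|=0.96902 →hi
  mid=-2.84562 |R|=1.63727 →lo
  mid=-2.66968 |R|=1.27730 →lo
  mid=-2.58171 |R|=1.11704 →lo
  mid=-2.53772 |R|=1.04154 →lo
  mid=-2.51573 |R|=1.00491 →lo
  mid=-2.50473 |R|=0.98687 →hi
  mid=-2.51023 |R|=0.99587 →hi
  mid=-2.51298 |R|=1.00038 →lo
  ...
  [-2.51281,-2.51263] ⇒ x*=-2.5127
So |R|<1 on (-2.5127, 0).

left endpoint -2.5127.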